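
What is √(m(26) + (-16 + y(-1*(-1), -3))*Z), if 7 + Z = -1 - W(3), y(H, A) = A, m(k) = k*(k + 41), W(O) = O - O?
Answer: √1894 ≈ 43.520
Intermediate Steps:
W(O) = 0
m(k) = k*(41 + k)
Z = -8 (Z = -7 + (-1 - 1*0) = -7 + (-1 + 0) = -7 - 1 = -8)
√(m(26) + (-16 + y(-1*(-1), -3))*Z) = √(26*(41 + 26) + (-16 - 3)*(-8)) = √(26*67 - 19*(-8)) = √(1742 + 152) = √1894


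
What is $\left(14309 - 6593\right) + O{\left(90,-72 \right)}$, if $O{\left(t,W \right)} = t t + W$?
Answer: $15744$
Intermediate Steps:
$O{\left(t,W \right)} = W + t^{2}$ ($O{\left(t,W \right)} = t^{2} + W = W + t^{2}$)
$\left(14309 - 6593\right) + O{\left(90,-72 \right)} = \left(14309 - 6593\right) - \left(72 - 90^{2}\right) = 7716 + \left(-72 + 8100\right) = 7716 + 8028 = 15744$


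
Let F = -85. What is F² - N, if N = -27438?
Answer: 34663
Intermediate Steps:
F² - N = (-85)² - 1*(-27438) = 7225 + 27438 = 34663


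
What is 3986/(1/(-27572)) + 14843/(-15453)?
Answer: -1698315497219/15453 ≈ -1.0990e+8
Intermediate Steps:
3986/(1/(-27572)) + 14843/(-15453) = 3986/(-1/27572) + 14843*(-1/15453) = 3986*(-27572) - 14843/15453 = -109901992 - 14843/15453 = -1698315497219/15453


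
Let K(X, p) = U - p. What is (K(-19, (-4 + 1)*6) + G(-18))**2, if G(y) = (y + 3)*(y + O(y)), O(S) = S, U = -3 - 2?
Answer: 305809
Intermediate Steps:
U = -5
G(y) = 2*y*(3 + y) (G(y) = (y + 3)*(y + y) = (3 + y)*(2*y) = 2*y*(3 + y))
K(X, p) = -5 - p
(K(-19, (-4 + 1)*6) + G(-18))**2 = ((-5 - (-4 + 1)*6) + 2*(-18)*(3 - 18))**2 = ((-5 - (-3)*6) + 2*(-18)*(-15))**2 = ((-5 - 1*(-18)) + 540)**2 = ((-5 + 18) + 540)**2 = (13 + 540)**2 = 553**2 = 305809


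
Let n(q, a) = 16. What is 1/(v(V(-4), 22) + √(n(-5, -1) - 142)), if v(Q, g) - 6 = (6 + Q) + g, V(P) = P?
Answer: 5/171 - I*√14/342 ≈ 0.02924 - 0.010941*I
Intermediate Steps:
v(Q, g) = 12 + Q + g (v(Q, g) = 6 + ((6 + Q) + g) = 6 + (6 + Q + g) = 12 + Q + g)
1/(v(V(-4), 22) + √(n(-5, -1) - 142)) = 1/((12 - 4 + 22) + √(16 - 142)) = 1/(30 + √(-126)) = 1/(30 + 3*I*√14)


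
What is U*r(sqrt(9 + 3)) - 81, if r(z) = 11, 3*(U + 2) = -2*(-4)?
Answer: -221/3 ≈ -73.667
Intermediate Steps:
U = 2/3 (U = -2 + (-2*(-4))/3 = -2 + (1/3)*8 = -2 + 8/3 = 2/3 ≈ 0.66667)
U*r(sqrt(9 + 3)) - 81 = (2/3)*11 - 81 = 22/3 - 81 = -221/3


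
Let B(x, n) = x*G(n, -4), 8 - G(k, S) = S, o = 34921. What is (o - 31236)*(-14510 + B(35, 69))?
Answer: -51921650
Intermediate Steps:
G(k, S) = 8 - S
B(x, n) = 12*x (B(x, n) = x*(8 - 1*(-4)) = x*(8 + 4) = x*12 = 12*x)
(o - 31236)*(-14510 + B(35, 69)) = (34921 - 31236)*(-14510 + 12*35) = 3685*(-14510 + 420) = 3685*(-14090) = -51921650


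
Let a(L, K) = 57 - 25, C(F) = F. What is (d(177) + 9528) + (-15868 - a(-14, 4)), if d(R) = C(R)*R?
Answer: 24957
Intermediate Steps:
a(L, K) = 32
d(R) = R² (d(R) = R*R = R²)
(d(177) + 9528) + (-15868 - a(-14, 4)) = (177² + 9528) + (-15868 - 1*32) = (31329 + 9528) + (-15868 - 32) = 40857 - 15900 = 24957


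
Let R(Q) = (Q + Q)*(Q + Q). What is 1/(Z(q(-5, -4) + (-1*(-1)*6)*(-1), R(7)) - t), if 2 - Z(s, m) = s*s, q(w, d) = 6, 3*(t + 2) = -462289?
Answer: 3/462301 ≈ 6.4893e-6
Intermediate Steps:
t = -462295/3 (t = -2 + (⅓)*(-462289) = -2 - 462289/3 = -462295/3 ≈ -1.5410e+5)
R(Q) = 4*Q² (R(Q) = (2*Q)*(2*Q) = 4*Q²)
Z(s, m) = 2 - s² (Z(s, m) = 2 - s*s = 2 - s²)
1/(Z(q(-5, -4) + (-1*(-1)*6)*(-1), R(7)) - t) = 1/((2 - (6 + (-1*(-1)*6)*(-1))²) - 1*(-462295/3)) = 1/((2 - (6 + (1*6)*(-1))²) + 462295/3) = 1/((2 - (6 + 6*(-1))²) + 462295/3) = 1/((2 - (6 - 6)²) + 462295/3) = 1/((2 - 1*0²) + 462295/3) = 1/((2 - 1*0) + 462295/3) = 1/((2 + 0) + 462295/3) = 1/(2 + 462295/3) = 1/(462301/3) = 3/462301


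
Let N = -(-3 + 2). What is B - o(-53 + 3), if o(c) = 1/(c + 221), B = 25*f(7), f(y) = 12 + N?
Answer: 55574/171 ≈ 324.99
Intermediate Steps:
N = 1 (N = -1*(-1) = 1)
f(y) = 13 (f(y) = 12 + 1 = 13)
B = 325 (B = 25*13 = 325)
o(c) = 1/(221 + c)
B - o(-53 + 3) = 325 - 1/(221 + (-53 + 3)) = 325 - 1/(221 - 50) = 325 - 1/171 = 55574/171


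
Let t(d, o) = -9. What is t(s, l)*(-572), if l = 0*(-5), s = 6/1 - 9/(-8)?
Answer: 5148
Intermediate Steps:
s = 57/8 (s = 6*1 - 9*(-1/8) = 6 + 9/8 = 57/8 ≈ 7.1250)
l = 0
t(s, l)*(-572) = -9*(-572) = 5148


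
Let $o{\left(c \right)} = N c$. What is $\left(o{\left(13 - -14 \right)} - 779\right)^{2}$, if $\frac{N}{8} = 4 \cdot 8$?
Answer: $37613689$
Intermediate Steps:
$N = 256$ ($N = 8 \cdot 4 \cdot 8 = 8 \cdot 32 = 256$)
$o{\left(c \right)} = 256 c$
$\left(o{\left(13 - -14 \right)} - 779\right)^{2} = \left(256 \left(13 - -14\right) - 779\right)^{2} = \left(256 \left(13 + 14\right) - 779\right)^{2} = \left(256 \cdot 27 - 779\right)^{2} = \left(6912 - 779\right)^{2} = 6133^{2} = 37613689$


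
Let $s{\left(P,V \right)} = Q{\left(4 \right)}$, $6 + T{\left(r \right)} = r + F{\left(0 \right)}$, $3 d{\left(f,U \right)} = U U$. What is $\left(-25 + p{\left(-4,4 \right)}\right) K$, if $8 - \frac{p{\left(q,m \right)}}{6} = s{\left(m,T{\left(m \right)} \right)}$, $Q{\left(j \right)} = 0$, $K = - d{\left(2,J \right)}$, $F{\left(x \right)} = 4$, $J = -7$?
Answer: $- \frac{1127}{3} \approx -375.67$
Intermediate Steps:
$d{\left(f,U \right)} = \frac{U^{2}}{3}$ ($d{\left(f,U \right)} = \frac{U U}{3} = \frac{U^{2}}{3}$)
$K = - \frac{49}{3}$ ($K = - \frac{\left(-7\right)^{2}}{3} = - \frac{49}{3} \approx -16.333$)
$T{\left(r \right)} = -2 + r$ ($T{\left(r \right)} = -6 + \left(r + 4\right) = -6 + \left(4 + r\right) = -2 + r$)
$s{\left(P,V \right)} = 0$
$p{\left(q,m \right)} = 48$ ($p{\left(q,m \right)} = 48 - 0 = 48 + 0 = 48$)
$\left(-25 + p{\left(-4,4 \right)}\right) K = \left(-25 + 48\right) \left(- \frac{49}{3}\right) = 23 \left(- \frac{49}{3}\right) = - \frac{1127}{3}$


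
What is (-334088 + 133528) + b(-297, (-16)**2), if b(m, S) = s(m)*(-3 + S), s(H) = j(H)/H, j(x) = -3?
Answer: -1805017/9 ≈ -2.0056e+5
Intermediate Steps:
s(H) = -3/H
b(m, S) = -3*(-3 + S)/m (b(m, S) = (-3/m)*(-3 + S) = -3*(-3 + S)/m)
(-334088 + 133528) + b(-297, (-16)**2) = (-334088 + 133528) + 3*(3 - 1*(-16)**2)/(-297) = -200560 + 3*(-1/297)*(3 - 1*256) = -200560 + 3*(-1/297)*(3 - 256) = -200560 + 3*(-1/297)*(-253) = -200560 + 23/9 = -1805017/9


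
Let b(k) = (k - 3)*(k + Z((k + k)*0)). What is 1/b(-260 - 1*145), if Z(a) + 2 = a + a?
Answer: 1/166056 ≈ 6.0221e-6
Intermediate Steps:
Z(a) = -2 + 2*a (Z(a) = -2 + (a + a) = -2 + 2*a)
b(k) = (-3 + k)*(-2 + k) (b(k) = (k - 3)*(k + (-2 + 2*((k + k)*0))) = (-3 + k)*(k + (-2 + 2*((2*k)*0))) = (-3 + k)*(k + (-2 + 2*0)) = (-3 + k)*(k + (-2 + 0)) = (-3 + k)*(k - 2) = (-3 + k)*(-2 + k))
1/b(-260 - 1*145) = 1/(6 + (-260 - 1*145)² - 5*(-260 - 1*145)) = 1/(6 + (-260 - 145)² - 5*(-260 - 145)) = 1/(6 + (-405)² - 5*(-405)) = 1/(6 + 164025 + 2025) = 1/166056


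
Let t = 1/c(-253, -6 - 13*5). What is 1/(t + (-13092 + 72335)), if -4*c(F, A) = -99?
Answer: 99/5865061 ≈ 1.6880e-5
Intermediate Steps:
c(F, A) = 99/4 (c(F, A) = -¼*(-99) = 99/4)
t = 4/99 (t = 1/(99/4) = 4/99 ≈ 0.040404)
1/(t + (-13092 + 72335)) = 1/(4/99 + (-13092 + 72335)) = 1/(4/99 + 59243) = 1/(5865061/99) = 99/5865061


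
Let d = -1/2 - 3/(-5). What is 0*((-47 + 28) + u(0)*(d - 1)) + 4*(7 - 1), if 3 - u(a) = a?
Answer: 24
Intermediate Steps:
u(a) = 3 - a
d = ⅒ (d = -1*½ - 3*(-⅕) = -½ + ⅗ = ⅒ ≈ 0.10000)
0*((-47 + 28) + u(0)*(d - 1)) + 4*(7 - 1) = 0*((-47 + 28) + (3 - 1*0)*(⅒ - 1)) + 4*(7 - 1) = 0*(-19 + (3 + 0)*(-9/10)) + 4*6 = 0*(-19 + 3*(-9/10)) + 24 = 0*(-19 - 27/10) + 24 = 0*(-217/10) + 24 = 0 + 24 = 24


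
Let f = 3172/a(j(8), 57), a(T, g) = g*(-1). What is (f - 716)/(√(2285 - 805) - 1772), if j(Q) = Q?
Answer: 9742456/22361841 + 10996*√370/22361841 ≈ 0.44513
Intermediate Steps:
a(T, g) = -g
f = -3172/57 (f = 3172/((-1*57)) = 3172/(-57) = 3172*(-1/57) = -3172/57 ≈ -55.649)
(f - 716)/(√(2285 - 805) - 1772) = (-3172/57 - 716)/(√(2285 - 805) - 1772) = -43984/(57*(√1480 - 1772)) = -43984/(57*(2*√370 - 1772)) = -43984/(57*(-1772 + 2*√370))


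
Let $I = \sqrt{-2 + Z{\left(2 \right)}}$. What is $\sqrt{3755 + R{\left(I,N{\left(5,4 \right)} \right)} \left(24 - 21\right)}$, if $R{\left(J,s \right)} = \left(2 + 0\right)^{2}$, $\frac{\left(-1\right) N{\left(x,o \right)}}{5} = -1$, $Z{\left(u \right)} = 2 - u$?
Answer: $\sqrt{3767} \approx 61.376$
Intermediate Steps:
$N{\left(x,o \right)} = 5$ ($N{\left(x,o \right)} = \left(-5\right) \left(-1\right) = 5$)
$I = i \sqrt{2}$ ($I = \sqrt{-2 + \left(2 - 2\right)} = \sqrt{-2 + 0} = \sqrt{-2} = i \sqrt{2} \approx 1.4142 i$)
$R{\left(J,s \right)} = 4$ ($R{\left(J,s \right)} = 2^{2} = 4$)
$\sqrt{3755 + R{\left(I,N{\left(5,4 \right)} \right)} \left(24 - 21\right)} = \sqrt{3755 + 4 \left(24 - 21\right)} = \sqrt{3755 + 4 \cdot 3} = \sqrt{3755 + 12} = \sqrt{3767}$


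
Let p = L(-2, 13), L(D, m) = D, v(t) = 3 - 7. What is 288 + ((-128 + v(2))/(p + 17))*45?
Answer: -108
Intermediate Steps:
v(t) = -4
p = -2
288 + ((-128 + v(2))/(p + 17))*45 = 288 + ((-128 - 4)/(-2 + 17))*45 = 288 - 132/15*45 = 288 - 132*1/15*45 = 288 - 44/5*45 = 288 - 396 = -108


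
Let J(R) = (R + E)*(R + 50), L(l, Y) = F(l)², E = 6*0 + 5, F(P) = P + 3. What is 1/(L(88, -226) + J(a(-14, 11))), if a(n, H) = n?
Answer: 1/7957 ≈ 0.00012568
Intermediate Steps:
F(P) = 3 + P
E = 5 (E = 0 + 5 = 5)
L(l, Y) = (3 + l)²
J(R) = (5 + R)*(50 + R) (J(R) = (R + 5)*(R + 50) = (5 + R)*(50 + R))
1/(L(88, -226) + J(a(-14, 11))) = 1/((3 + 88)² + (250 + (-14)² + 55*(-14))) = 1/(91² + (250 + 196 - 770)) = 1/(8281 - 324) = 1/7957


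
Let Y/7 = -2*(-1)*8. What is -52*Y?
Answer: -5824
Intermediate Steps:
Y = 112 (Y = 7*(-2*(-1)*8) = 7*(2*8) = 7*16 = 112)
-52*Y = -52*112 = -5824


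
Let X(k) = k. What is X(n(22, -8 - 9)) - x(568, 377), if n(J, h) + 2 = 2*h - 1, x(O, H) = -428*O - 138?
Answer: 243205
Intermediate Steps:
x(O, H) = -138 - 428*O
n(J, h) = -3 + 2*h (n(J, h) = -2 + (2*h - 1) = -2 + (-1 + 2*h) = -3 + 2*h)
X(n(22, -8 - 9)) - x(568, 377) = (-3 + 2*(-8 - 9)) - (-138 - 428*568) = (-3 + 2*(-17)) - (-138 - 243104) = (-3 - 34) - 1*(-243242) = -37 + 243242 = 243205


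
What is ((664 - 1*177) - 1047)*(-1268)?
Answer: 710080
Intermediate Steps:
((664 - 1*177) - 1047)*(-1268) = ((664 - 177) - 1047)*(-1268) = (487 - 1047)*(-1268) = -560*(-1268) = 710080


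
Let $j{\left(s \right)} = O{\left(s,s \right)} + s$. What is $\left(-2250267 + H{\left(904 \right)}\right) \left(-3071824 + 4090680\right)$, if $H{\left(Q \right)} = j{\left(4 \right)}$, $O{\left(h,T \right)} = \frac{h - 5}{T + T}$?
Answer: $-2292694086485$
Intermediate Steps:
$O{\left(h,T \right)} = \frac{-5 + h}{2 T}$
$j{\left(s \right)} = s + \frac{-5 + s}{2 s}$ ($j{\left(s \right)} = \frac{-5 + s}{2 s} + s = s + \frac{-5 + s}{2 s}$)
$H{\left(Q \right)} = \frac{31}{8}$ ($H{\left(Q \right)} = \frac{1}{2} + 4 - \frac{5}{2 \cdot 4} = \frac{1}{2} + 4 - \frac{5}{8} = \frac{31}{8}$)
$\left(-2250267 + H{\left(904 \right)}\right) \left(-3071824 + 4090680\right) = \left(-2250267 + \frac{31}{8}\right) \left(-3071824 + 4090680\right) = \left(- \frac{18002105}{8}\right) 1018856 = -2292694086485$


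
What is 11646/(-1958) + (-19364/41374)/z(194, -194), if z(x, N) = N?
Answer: -11679919558/1964499581 ≈ -5.9455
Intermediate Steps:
11646/(-1958) + (-19364/41374)/z(194, -194) = 11646/(-1958) - 19364/41374/(-194) = 11646*(-1/1958) - 19364*1/41374*(-1/194) = -5823/979 - 9682/20687*(-1/194) = -5823/979 + 4841/2006639 = -11679919558/1964499581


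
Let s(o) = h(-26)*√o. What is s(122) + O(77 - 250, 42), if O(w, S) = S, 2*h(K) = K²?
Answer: 42 + 338*√122 ≈ 3775.3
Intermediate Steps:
h(K) = K²/2
s(o) = 338*√o (s(o) = ((½)*(-26)²)*√o = ((½)*676)*√o = 338*√o)
s(122) + O(77 - 250, 42) = 338*√122 + 42 = 42 + 338*√122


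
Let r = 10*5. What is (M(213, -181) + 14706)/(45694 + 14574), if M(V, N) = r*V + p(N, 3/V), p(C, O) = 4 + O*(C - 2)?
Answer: 1800377/4279028 ≈ 0.42074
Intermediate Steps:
r = 50
p(C, O) = 4 + O*(-2 + C)
M(V, N) = 4 - 6/V + 50*V + 3*N/V (M(V, N) = 50*V + (4 - 6/V + N*(3/V)) = 50*V + (4 - 6/V + 3*N/V) = 4 - 6/V + 50*V + 3*N/V)
(M(213, -181) + 14706)/(45694 + 14574) = ((4 - 6/213 + 50*213 + 3*(-181)/213) + 14706)/(45694 + 14574) = ((4 - 6*1/213 + 10650 + 3*(-181)*(1/213)) + 14706)/60268 = ((4 - 2/71 + 10650 - 181/71) + 14706)*(1/60268) = (756251/71 + 14706)*(1/60268) = (1800377/71)*(1/60268) = 1800377/4279028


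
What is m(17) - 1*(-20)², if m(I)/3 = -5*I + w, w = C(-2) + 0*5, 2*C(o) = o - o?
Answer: -655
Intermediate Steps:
C(o) = 0 (C(o) = (o - o)/2 = (½)*0 = 0)
w = 0 (w = 0 + 0*5 = 0 + 0 = 0)
m(I) = -15*I (m(I) = 3*(-5*I + 0) = 3*(-5*I) = -15*I)
m(17) - 1*(-20)² = -15*17 - 1*(-20)² = -255 - 1*400 = -255 - 400 = -655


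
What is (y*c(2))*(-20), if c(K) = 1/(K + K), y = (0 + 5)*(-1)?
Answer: 25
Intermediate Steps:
y = -5 (y = 5*(-1) = -5)
c(K) = 1/(2*K)
(y*c(2))*(-20) = -5/(2*2)*(-20) = -5*¼*(-20) = -5/4*(-20) = 25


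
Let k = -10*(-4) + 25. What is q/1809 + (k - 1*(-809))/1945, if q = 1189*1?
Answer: 3893671/3518505 ≈ 1.1066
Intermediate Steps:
k = 65 (k = 40 + 25 = 65)
q = 1189
q/1809 + (k - 1*(-809))/1945 = 1189/1809 + (65 - 1*(-809))/1945 = 1189*(1/1809) + (65 + 809)*(1/1945) = 1189/1809 + 874*(1/1945) = 1189/1809 + 874/1945 = 3893671/3518505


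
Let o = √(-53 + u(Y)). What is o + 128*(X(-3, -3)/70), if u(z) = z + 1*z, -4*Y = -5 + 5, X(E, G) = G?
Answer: -192/35 + I*√53 ≈ -5.4857 + 7.2801*I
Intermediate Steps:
Y = 0 (Y = -(-5 + 5)/4 = -¼*0 = 0)
u(z) = 2*z (u(z) = z + z = 2*z)
o = I*√53 (o = √(-53 + 2*0) = √(-53 + 0) = √(-53) = I*√53 ≈ 7.2801*I)
o + 128*(X(-3, -3)/70) = I*√53 + 128*(-3/70) = I*√53 - 192/35 = -192/35 + I*√53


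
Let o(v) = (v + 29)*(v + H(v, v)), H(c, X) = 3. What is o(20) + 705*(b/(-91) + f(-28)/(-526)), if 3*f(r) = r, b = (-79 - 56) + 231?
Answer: 9472041/23933 ≈ 395.77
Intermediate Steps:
b = 96 (b = -135 + 231 = 96)
f(r) = r/3
o(v) = (3 + v)*(29 + v) (o(v) = (v + 29)*(v + 3) = (29 + v)*(3 + v) = (3 + v)*(29 + v))
o(20) + 705*(b/(-91) + f(-28)/(-526)) = (87 + 20² + 32*20) + 705*(96/(-91) + ((⅓)*(-28))/(-526)) = (87 + 400 + 640) + 705*(96*(-1/91) - 28/3*(-1/526)) = 1127 + 705*(-96/91 + 14/789) = 1127 + 705*(-74470/71799) = 1127 - 17500450/23933 = 9472041/23933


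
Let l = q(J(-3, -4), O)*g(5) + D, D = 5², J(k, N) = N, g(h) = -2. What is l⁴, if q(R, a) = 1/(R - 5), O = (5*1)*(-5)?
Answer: 2655237841/6561 ≈ 4.0470e+5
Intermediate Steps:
O = -25 (O = 5*(-5) = -25)
q(R, a) = 1/(-5 + R)
D = 25
l = 227/9 (l = -2/(-5 - 4) + 25 = -2/(-9) + 25 = -⅑*(-2) + 25 = 2/9 + 25 = 227/9 ≈ 25.222)
l⁴ = (227/9)⁴ = 2655237841/6561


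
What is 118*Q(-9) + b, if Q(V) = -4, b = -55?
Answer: -527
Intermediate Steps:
118*Q(-9) + b = 118*(-4) - 55 = -472 - 55 = -527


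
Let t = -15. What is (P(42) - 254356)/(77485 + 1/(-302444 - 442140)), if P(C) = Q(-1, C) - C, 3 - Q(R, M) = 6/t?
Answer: -947090744232/288470456195 ≈ -3.2831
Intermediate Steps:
Q(R, M) = 17/5 (Q(R, M) = 3 - 6/(-15) = 3 - 6*(-1)/15 = 3 - 1*(-2/5) = 3 + 2/5 = 17/5)
P(C) = 17/5 - C
(P(42) - 254356)/(77485 + 1/(-302444 - 442140)) = ((17/5 - 1*42) - 254356)/(77485 + 1/(-302444 - 442140)) = ((17/5 - 42) - 254356)/(77485 + 1/(-744584)) = (-193/5 - 254356)/(77485 - 1/744584) = -1271973/(5*57694091239/744584) = -1271973/5*744584/57694091239 = -947090744232/288470456195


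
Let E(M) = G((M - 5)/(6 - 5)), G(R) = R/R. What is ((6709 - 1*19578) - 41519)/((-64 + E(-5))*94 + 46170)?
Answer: -13597/10062 ≈ -1.3513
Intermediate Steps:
G(R) = 1
E(M) = 1
((6709 - 1*19578) - 41519)/((-64 + E(-5))*94 + 46170) = ((6709 - 1*19578) - 41519)/((-64 + 1)*94 + 46170) = ((6709 - 19578) - 41519)/(-63*94 + 46170) = (-12869 - 41519)/(-5922 + 46170) = -54388/40248 = -54388*1/40248 = -13597/10062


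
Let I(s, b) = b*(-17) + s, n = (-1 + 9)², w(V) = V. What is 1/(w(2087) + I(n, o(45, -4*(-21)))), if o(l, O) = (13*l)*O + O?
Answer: -1/834657 ≈ -1.1981e-6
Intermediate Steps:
o(l, O) = O + 13*O*l (o(l, O) = 13*O*l + O = O + 13*O*l)
n = 64 (n = 8² = 64)
I(s, b) = s - 17*b (I(s, b) = -17*b + s = s - 17*b)
1/(w(2087) + I(n, o(45, -4*(-21)))) = 1/(2087 + (64 - 17*(-4*(-21))*(1 + 13*45))) = 1/(2087 + (64 - 1428*(1 + 585))) = 1/(2087 + (64 - 1428*586)) = 1/(2087 + (64 - 17*49224)) = 1/(2087 + (64 - 836808)) = 1/(2087 - 836744) = 1/(-834657) = -1/834657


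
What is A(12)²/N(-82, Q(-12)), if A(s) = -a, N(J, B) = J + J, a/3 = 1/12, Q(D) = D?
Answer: -1/2624 ≈ -0.00038110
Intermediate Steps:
a = ¼ (a = 3/12 = 3*(1/12) = ¼ ≈ 0.25000)
N(J, B) = 2*J
A(s) = -¼ (A(s) = -1*¼ = -¼)
A(12)²/N(-82, Q(-12)) = (-¼)²/((2*(-82))) = (1/16)/(-164) = (1/16)*(-1/164) = -1/2624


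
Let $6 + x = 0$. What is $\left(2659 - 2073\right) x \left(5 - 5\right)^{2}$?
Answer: $0$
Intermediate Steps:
$x = -6$ ($x = -6 + 0 = -6$)
$\left(2659 - 2073\right) x \left(5 - 5\right)^{2} = \left(2659 - 2073\right) \left(- 6 \left(5 - 5\right)^{2}\right) = \left(2659 - 2073\right) \left(- 6 \cdot 0^{2}\right) = 586 \left(\left(-6\right) 0\right) = 586 \cdot 0 = 0$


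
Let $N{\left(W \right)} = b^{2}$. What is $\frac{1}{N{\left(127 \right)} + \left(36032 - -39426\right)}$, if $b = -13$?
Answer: $\frac{1}{75627} \approx 1.3223 \cdot 10^{-5}$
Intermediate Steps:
$N{\left(W \right)} = 169$ ($N{\left(W \right)} = \left(-13\right)^{2} = 169$)
$\frac{1}{N{\left(127 \right)} + \left(36032 - -39426\right)} = \frac{1}{169 + \left(36032 - -39426\right)} = \frac{1}{169 + \left(36032 + 39426\right)} = \frac{1}{169 + 75458} = \frac{1}{75627}$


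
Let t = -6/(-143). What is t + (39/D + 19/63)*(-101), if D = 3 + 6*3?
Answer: -1963870/9009 ≈ -217.99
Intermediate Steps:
D = 21 (D = 3 + 18 = 21)
t = 6/143 (t = -6*(-1/143) = 6/143 ≈ 0.041958)
t + (39/D + 19/63)*(-101) = 6/143 + (39/21 + 19/63)*(-101) = 6/143 + (39*(1/21) + 19*(1/63))*(-101) = 6/143 + (13/7 + 19/63)*(-101) = 6/143 + (136/63)*(-101) = 6/143 - 13736/63 = -1963870/9009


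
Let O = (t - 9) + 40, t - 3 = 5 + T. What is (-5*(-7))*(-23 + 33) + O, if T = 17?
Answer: 406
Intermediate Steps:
t = 25 (t = 3 + (5 + 17) = 3 + 22 = 25)
O = 56 (O = (25 - 9) + 40 = 16 + 40 = 56)
(-5*(-7))*(-23 + 33) + O = (-5*(-7))*(-23 + 33) + 56 = 35*10 + 56 = 350 + 56 = 406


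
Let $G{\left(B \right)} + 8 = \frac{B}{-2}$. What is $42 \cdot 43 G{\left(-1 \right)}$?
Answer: $-13545$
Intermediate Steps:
$G{\left(B \right)} = -8 - \frac{B}{2}$ ($G{\left(B \right)} = -8 + \frac{B}{-2} = -8 + B \left(- \frac{1}{2}\right) = -8 - \frac{B}{2}$)
$42 \cdot 43 G{\left(-1 \right)} = 42 \cdot 43 \left(-8 - - \frac{1}{2}\right) = 1806 \left(-8 + \frac{1}{2}\right) = 1806 \left(- \frac{15}{2}\right) = -13545$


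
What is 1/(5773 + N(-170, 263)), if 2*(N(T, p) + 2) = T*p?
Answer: -1/16584 ≈ -6.0299e-5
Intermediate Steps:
N(T, p) = -2 + T*p/2 (N(T, p) = -2 + (T*p)/2 = -2 + T*p/2)
1/(5773 + N(-170, 263)) = 1/(5773 + (-2 + (1/2)*(-170)*263)) = 1/(5773 + (-2 - 22355)) = 1/(5773 - 22357) = 1/(-16584) = -1/16584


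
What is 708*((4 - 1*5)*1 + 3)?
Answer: 1416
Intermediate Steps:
708*((4 - 1*5)*1 + 3) = 708*((4 - 5)*1 + 3) = 708*(-1*1 + 3) = 708*(-1 + 3) = 708*2 = 1416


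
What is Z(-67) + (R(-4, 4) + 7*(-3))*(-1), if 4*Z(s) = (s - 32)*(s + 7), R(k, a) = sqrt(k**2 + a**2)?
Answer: 1506 - 4*sqrt(2) ≈ 1500.3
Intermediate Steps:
R(k, a) = sqrt(a**2 + k**2)
Z(s) = (-32 + s)*(7 + s)/4 (Z(s) = ((s - 32)*(s + 7))/4 = ((-32 + s)*(7 + s))/4 = (-32 + s)*(7 + s)/4)
Z(-67) + (R(-4, 4) + 7*(-3))*(-1) = (-56 - 25/4*(-67) + (1/4)*(-67)**2) + (sqrt(4**2 + (-4)**2) + 7*(-3))*(-1) = (-56 + 1675/4 + (1/4)*4489) + (sqrt(16 + 16) - 21)*(-1) = (-56 + 1675/4 + 4489/4) + (sqrt(32) - 21)*(-1) = 1485 + (4*sqrt(2) - 21)*(-1) = 1485 + (-21 + 4*sqrt(2))*(-1) = 1485 + (21 - 4*sqrt(2)) = 1506 - 4*sqrt(2)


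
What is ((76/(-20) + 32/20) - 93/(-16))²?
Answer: 83521/6400 ≈ 13.050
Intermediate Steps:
((76/(-20) + 32/20) - 93/(-16))² = ((76*(-1/20) + 32*(1/20)) - 93*(-1/16))² = ((-19/5 + 8/5) + 93/16)² = (-11/5 + 93/16)² = (289/80)² = 83521/6400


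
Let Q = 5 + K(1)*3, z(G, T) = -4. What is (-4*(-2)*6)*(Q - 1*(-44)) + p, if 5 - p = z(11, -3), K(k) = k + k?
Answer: 2649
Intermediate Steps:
K(k) = 2*k
p = 9 (p = 5 - 1*(-4) = 5 + 4 = 9)
Q = 11 (Q = 5 + (2*1)*3 = 5 + 2*3 = 5 + 6 = 11)
(-4*(-2)*6)*(Q - 1*(-44)) + p = (-4*(-2)*6)*(11 - 1*(-44)) + 9 = (8*6)*(11 + 44) + 9 = 48*55 + 9 = 2640 + 9 = 2649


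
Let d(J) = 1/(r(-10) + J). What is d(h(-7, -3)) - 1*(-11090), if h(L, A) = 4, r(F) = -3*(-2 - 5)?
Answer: 277251/25 ≈ 11090.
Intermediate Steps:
r(F) = 21 (r(F) = -3*(-7) = 21)
d(J) = 1/(21 + J)
d(h(-7, -3)) - 1*(-11090) = 1/(21 + 4) - 1*(-11090) = 1/25 + 11090 = 277251/25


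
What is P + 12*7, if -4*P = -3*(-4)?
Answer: 81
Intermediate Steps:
P = -3 (P = -(-3)*(-4)/4 = -1/4*12 = -3)
P + 12*7 = -3 + 12*7 = -3 + 84 = 81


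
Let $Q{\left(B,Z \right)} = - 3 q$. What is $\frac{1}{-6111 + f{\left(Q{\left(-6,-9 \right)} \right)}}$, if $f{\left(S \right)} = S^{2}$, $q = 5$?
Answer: $- \frac{1}{5886} \approx -0.00016989$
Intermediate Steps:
$Q{\left(B,Z \right)} = -15$ ($Q{\left(B,Z \right)} = \left(-3\right) 5 = -15$)
$\frac{1}{-6111 + f{\left(Q{\left(-6,-9 \right)} \right)}} = \frac{1}{-6111 + \left(-15\right)^{2}} = \frac{1}{-6111 + 225} = \frac{1}{-5886} = - \frac{1}{5886}$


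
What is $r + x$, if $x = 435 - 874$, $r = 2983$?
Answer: $2544$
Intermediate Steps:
$x = -439$ ($x = 435 - 874 = -439$)
$r + x = 2983 - 439 = 2544$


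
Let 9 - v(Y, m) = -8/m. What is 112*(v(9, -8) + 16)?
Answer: 2688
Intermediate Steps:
v(Y, m) = 9 + 8/m (v(Y, m) = 9 - (-8)/m = 9 + 8/m)
112*(v(9, -8) + 16) = 112*((9 + 8/(-8)) + 16) = 112*((9 + 8*(-⅛)) + 16) = 112*((9 - 1) + 16) = 112*(8 + 16) = 112*24 = 2688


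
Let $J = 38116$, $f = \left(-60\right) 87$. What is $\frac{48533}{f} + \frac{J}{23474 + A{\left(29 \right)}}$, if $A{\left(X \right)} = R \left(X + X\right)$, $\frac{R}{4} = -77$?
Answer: $- \frac{2443487}{976140} \approx -2.5032$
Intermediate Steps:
$R = -308$ ($R = 4 \left(-77\right) = -308$)
$A{\left(X \right)} = - 616 X$ ($A{\left(X \right)} = - 308 \left(X + X\right) = - 308 \cdot 2 X = - 616 X$)
$f = -5220$
$\frac{48533}{f} + \frac{J}{23474 + A{\left(29 \right)}} = \frac{48533}{-5220} + \frac{38116}{23474 - 17864} = 48533 \left(- \frac{1}{5220}\right) + \frac{38116}{23474 - 17864} = - \frac{48533}{5220} + \frac{38116}{5610} = - \frac{48533}{5220} + 38116 \cdot \frac{1}{5610} = - \frac{48533}{5220} + \frac{19058}{2805} = - \frac{2443487}{976140}$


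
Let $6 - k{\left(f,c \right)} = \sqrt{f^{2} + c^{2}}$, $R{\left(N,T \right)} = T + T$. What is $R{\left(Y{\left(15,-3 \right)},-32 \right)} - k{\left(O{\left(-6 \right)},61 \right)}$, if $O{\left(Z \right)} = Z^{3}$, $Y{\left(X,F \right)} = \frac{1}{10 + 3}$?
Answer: $-70 + \sqrt{50377} \approx 154.45$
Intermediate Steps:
$Y{\left(X,F \right)} = \frac{1}{13}$
$R{\left(N,T \right)} = 2 T$
$k{\left(f,c \right)} = 6 - \sqrt{c^{2} + f^{2}}$ ($k{\left(f,c \right)} = 6 - \sqrt{f^{2} + c^{2}} = 6 - \sqrt{c^{2} + f^{2}}$)
$R{\left(Y{\left(15,-3 \right)},-32 \right)} - k{\left(O{\left(-6 \right)},61 \right)} = 2 \left(-32\right) - \left(6 - \sqrt{61^{2} + \left(\left(-6\right)^{3}\right)^{2}}\right) = -64 - \left(6 - \sqrt{3721 + \left(-216\right)^{2}}\right) = -64 - \left(6 - \sqrt{3721 + 46656}\right) = -64 - \left(6 - \sqrt{50377}\right) = -70 + \sqrt{50377}$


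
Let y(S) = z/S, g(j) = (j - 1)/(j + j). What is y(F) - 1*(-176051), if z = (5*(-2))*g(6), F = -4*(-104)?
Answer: 439423271/2496 ≈ 1.7605e+5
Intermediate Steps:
F = 416
g(j) = (-1 + j)/(2*j) (g(j) = (-1 + j)/((2*j)) = (-1 + j)*(1/(2*j)) = (-1 + j)/(2*j))
z = -25/6 (z = (5*(-2))*((½)*(-1 + 6)/6) = -5*5/6 = -10*5/12 = -25/6 ≈ -4.1667)
y(S) = -25/(6*S)
y(F) - 1*(-176051) = -25/6/416 - 1*(-176051) = -25/6*1/416 + 176051 = -25/2496 + 176051 = 439423271/2496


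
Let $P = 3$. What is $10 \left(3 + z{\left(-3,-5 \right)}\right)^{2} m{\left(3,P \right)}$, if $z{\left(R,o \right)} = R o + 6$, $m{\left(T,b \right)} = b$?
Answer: $17280$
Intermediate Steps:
$z{\left(R,o \right)} = 6 + R o$
$10 \left(3 + z{\left(-3,-5 \right)}\right)^{2} m{\left(3,P \right)} = 10 \left(3 + \left(6 - -15\right)\right)^{2} \cdot 3 = 10 \left(3 + \left(6 + 15\right)\right)^{2} \cdot 3 = 10 \left(3 + 21\right)^{2} \cdot 3 = 10 \cdot 24^{2} \cdot 3 = 10 \cdot 576 \cdot 3 = 5760 \cdot 3 = 17280$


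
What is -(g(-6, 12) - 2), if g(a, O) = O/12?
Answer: 1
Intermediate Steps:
g(a, O) = O/12 (g(a, O) = O*(1/12) = O/12)
-(g(-6, 12) - 2) = -((1/12)*12 - 2) = -(1 - 2) = -1*(-1) = 1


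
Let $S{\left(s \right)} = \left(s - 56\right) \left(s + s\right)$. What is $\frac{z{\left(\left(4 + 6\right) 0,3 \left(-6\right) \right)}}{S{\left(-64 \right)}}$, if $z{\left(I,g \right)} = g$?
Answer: $- \frac{3}{2560} \approx -0.0011719$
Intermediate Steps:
$S{\left(s \right)} = 2 s \left(-56 + s\right)$ ($S{\left(s \right)} = \left(-56 + s\right) 2 s = 2 s \left(-56 + s\right)$)
$\frac{z{\left(\left(4 + 6\right) 0,3 \left(-6\right) \right)}}{S{\left(-64 \right)}} = \frac{3 \left(-6\right)}{2 \left(-64\right) \left(-56 - 64\right)} = - \frac{18}{2 \left(-64\right) \left(-120\right)} = - \frac{18}{15360} = \left(-18\right) \frac{1}{15360} = - \frac{3}{2560}$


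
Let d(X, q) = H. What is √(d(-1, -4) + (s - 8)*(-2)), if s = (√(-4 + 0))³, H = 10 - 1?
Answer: √(25 + 16*I) ≈ 5.2288 + 1.53*I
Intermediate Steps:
H = 9
d(X, q) = 9
s = -8*I (s = (√(-4))³ = (2*I)³ = -8*I ≈ -8.0*I)
√(d(-1, -4) + (s - 8)*(-2)) = √(9 + (-8*I - 8)*(-2)) = √(9 + (-8 - 8*I)*(-2)) = √(9 + (16 + 16*I)) = √(25 + 16*I)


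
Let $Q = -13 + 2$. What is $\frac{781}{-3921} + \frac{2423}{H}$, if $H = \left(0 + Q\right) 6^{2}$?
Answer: $- \frac{3269953}{517572} \approx -6.3179$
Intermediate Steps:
$Q = -11$
$H = -396$ ($H = \left(0 - 11\right) 6^{2} = \left(-11\right) 36 = -396$)
$\frac{781}{-3921} + \frac{2423}{H} = \frac{781}{-3921} + \frac{2423}{-396} = 781 \left(- \frac{1}{3921}\right) + 2423 \left(- \frac{1}{396}\right) = - \frac{781}{3921} - \frac{2423}{396} = - \frac{3269953}{517572}$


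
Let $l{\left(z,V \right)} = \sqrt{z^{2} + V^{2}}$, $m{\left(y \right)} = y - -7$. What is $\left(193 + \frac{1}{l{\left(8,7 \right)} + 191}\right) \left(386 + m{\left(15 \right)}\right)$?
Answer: $\frac{357979965}{4546} - \frac{51 \sqrt{113}}{4546} \approx 78746.0$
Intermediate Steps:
$m{\left(y \right)} = 7 + y$ ($m{\left(y \right)} = y + 7 = 7 + y$)
$l{\left(z,V \right)} = \sqrt{V^{2} + z^{2}}$
$\left(193 + \frac{1}{l{\left(8,7 \right)} + 191}\right) \left(386 + m{\left(15 \right)}\right) = \left(193 + \frac{1}{\sqrt{7^{2} + 8^{2}} + 191}\right) \left(386 + \left(7 + 15\right)\right) = \left(193 + \frac{1}{\sqrt{49 + 64} + 191}\right) \left(386 + 22\right) = \left(193 + \frac{1}{\sqrt{113} + 191}\right) 408 = \left(193 + \frac{1}{191 + \sqrt{113}}\right) 408 = 78744 + \frac{408}{191 + \sqrt{113}}$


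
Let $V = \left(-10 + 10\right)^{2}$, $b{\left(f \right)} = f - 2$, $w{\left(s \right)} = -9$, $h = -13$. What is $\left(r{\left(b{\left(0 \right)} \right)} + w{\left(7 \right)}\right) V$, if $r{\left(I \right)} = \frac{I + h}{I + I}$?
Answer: $0$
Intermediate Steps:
$b{\left(f \right)} = -2 + f$ ($b{\left(f \right)} = f - 2 = -2 + f$)
$r{\left(I \right)} = \frac{-13 + I}{2 I}$ ($r{\left(I \right)} = \frac{I - 13}{I + I} = \frac{-13 + I}{2 I}$)
$V = 0$ ($V = 0^{2} = 0$)
$\left(r{\left(b{\left(0 \right)} \right)} + w{\left(7 \right)}\right) V = \left(\frac{-13 + \left(-2 + 0\right)}{2 \left(-2 + 0\right)} - 9\right) 0 = \left(\frac{-13 - 2}{2 \left(-2\right)} - 9\right) 0 = \left(\frac{1}{2} \left(- \frac{1}{2}\right) \left(-15\right) - 9\right) 0 = \left(\frac{15}{4} - 9\right) 0 = \left(- \frac{21}{4}\right) 0 = 0$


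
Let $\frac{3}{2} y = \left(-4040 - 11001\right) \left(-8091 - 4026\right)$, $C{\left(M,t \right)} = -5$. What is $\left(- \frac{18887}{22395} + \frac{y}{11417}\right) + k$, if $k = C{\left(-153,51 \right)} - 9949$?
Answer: $\frac{25103999603}{36526245} \approx 687.29$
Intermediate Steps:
$y = 121501198$ ($y = \frac{2 \left(-4040 - 11001\right) \left(-8091 - 4026\right)}{3} = \frac{2 \left(\left(-15041\right) \left(-12117\right)\right)}{3} = \frac{2}{3} \cdot 182251797 = 121501198$)
$k = -9954$ ($k = -5 - 9949 = -9954$)
$\left(- \frac{18887}{22395} + \frac{y}{11417}\right) + k = \left(- \frac{18887}{22395} + \frac{121501198}{11417}\right) - 9954 = \left(\left(-18887\right) \frac{1}{22395} + 121501198 \cdot \frac{1}{11417}\right) - 9954 = \left(- \frac{18887}{22395} + \frac{17357314}{1631}\right) - 9954 = \frac{388686242333}{36526245} - 9954 = \frac{25103999603}{36526245}$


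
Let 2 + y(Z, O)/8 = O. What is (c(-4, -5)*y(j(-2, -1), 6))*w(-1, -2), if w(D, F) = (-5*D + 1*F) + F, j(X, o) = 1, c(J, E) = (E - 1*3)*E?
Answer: 1280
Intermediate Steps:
c(J, E) = E*(-3 + E) (c(J, E) = (E - 3)*E = (-3 + E)*E = E*(-3 + E))
y(Z, O) = -16 + 8*O
w(D, F) = -5*D + 2*F (w(D, F) = (-5*D + F) + F = (F - 5*D) + F = -5*D + 2*F)
(c(-4, -5)*y(j(-2, -1), 6))*w(-1, -2) = ((-5*(-3 - 5))*(-16 + 8*6))*(-5*(-1) + 2*(-2)) = ((-5*(-8))*(-16 + 48))*(5 - 4) = (40*32)*1 = 1280*1 = 1280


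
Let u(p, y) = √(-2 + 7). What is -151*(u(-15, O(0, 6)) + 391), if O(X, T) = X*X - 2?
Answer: -59041 - 151*√5 ≈ -59379.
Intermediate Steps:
O(X, T) = -2 + X² (O(X, T) = X² - 2 = -2 + X²)
u(p, y) = √5
-151*(u(-15, O(0, 6)) + 391) = -151*(√5 + 391) = -151*(391 + √5) = -59041 - 151*√5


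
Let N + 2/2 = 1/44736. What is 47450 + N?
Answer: 2122678465/44736 ≈ 47449.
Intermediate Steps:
N = -44735/44736 (N = -1 + 1/44736 = -44735/44736 ≈ -0.99998)
47450 + N = 47450 - 44735/44736 = 2122678465/44736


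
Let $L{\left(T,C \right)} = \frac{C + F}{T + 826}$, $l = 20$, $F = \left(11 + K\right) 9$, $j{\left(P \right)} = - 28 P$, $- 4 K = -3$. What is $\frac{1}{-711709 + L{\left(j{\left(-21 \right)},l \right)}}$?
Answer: $- \frac{5656}{4025425601} \approx -1.4051 \cdot 10^{-6}$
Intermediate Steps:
$K = \frac{3}{4}$ ($K = \left(- \frac{1}{4}\right) \left(-3\right) = \frac{3}{4} \approx 0.75$)
$F = \frac{423}{4}$ ($F = \left(11 + \frac{3}{4}\right) 9 = \frac{47}{4} \cdot 9 = \frac{423}{4} \approx 105.75$)
$L{\left(T,C \right)} = \frac{\frac{423}{4} + C}{826 + T}$ ($L{\left(T,C \right)} = \frac{C + \frac{423}{4}}{T + 826} = \frac{\frac{423}{4} + C}{826 + T}$)
$\frac{1}{-711709 + L{\left(j{\left(-21 \right)},l \right)}} = \frac{1}{-711709 + \frac{\frac{423}{4} + 20}{826 - -588}} = \frac{1}{-711709 + \frac{1}{826 + 588} \cdot \frac{503}{4}} = \frac{1}{-711709 + \frac{1}{1414} \cdot \frac{503}{4}} = \frac{1}{-711709 + \frac{503}{5656}} = \frac{1}{- \frac{4025425601}{5656}} = - \frac{5656}{4025425601}$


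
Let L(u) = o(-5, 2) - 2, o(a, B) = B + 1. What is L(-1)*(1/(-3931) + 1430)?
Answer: 5621329/3931 ≈ 1430.0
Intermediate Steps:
o(a, B) = 1 + B
L(u) = 1 (L(u) = (1 + 2) - 2 = 3 - 2 = 1)
L(-1)*(1/(-3931) + 1430) = 1*(1/(-3931) + 1430) = 1*(-1/3931 + 1430) = 1*(5621329/3931) = 5621329/3931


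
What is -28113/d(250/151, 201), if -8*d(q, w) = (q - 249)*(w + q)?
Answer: -5128036104/1142916749 ≈ -4.4868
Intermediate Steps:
d(q, w) = -(-249 + q)*(q + w)/8 (d(q, w) = -(q - 249)*(w + q)/8 = -(-249 + q)*(q + w)/8)
-28113/d(250/151, 201) = -28113/(-(250/151)**2/8 + 249*(250/151)/8 + (249/8)*201 - 1/8*250/151*201) = -28113/(-(250*(1/151))**2/8 + 249*(250*(1/151))/8 + 50049/8 - 1/8*250*(1/151)*201) = -28113/(-(250/151)**2/8 + (249/8)*(250/151) + 50049/8 - 1/8*250/151*201) = -28113/(-1/8*62500/22801 + 31125/604 + 50049/8 - 25125/604) = -28113/(-15625/45602 + 31125/604 + 50049/8 - 25125/604) = -28113/1142916749/182408 = -28113*182408/1142916749 = -5128036104/1142916749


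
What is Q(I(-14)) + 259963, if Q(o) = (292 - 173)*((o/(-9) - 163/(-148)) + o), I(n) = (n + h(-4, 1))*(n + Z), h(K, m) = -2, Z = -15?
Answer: 411821033/1332 ≈ 3.0918e+5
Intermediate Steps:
I(n) = (-15 + n)*(-2 + n) (I(n) = (n - 2)*(n - 15) = (-2 + n)*(-15 + n) = (-15 + n)*(-2 + n))
Q(o) = 19397/148 + 952*o/9 (Q(o) = 119*((o*(-⅑) - 163*(-1/148)) + o) = 119*((-o/9 + 163/148) + o) = 119*((163/148 - o/9) + o) = 119*(163/148 + 8*o/9) = 19397/148 + 952*o/9)
Q(I(-14)) + 259963 = (19397/148 + 952*(30 + (-14)² - 17*(-14))/9) + 259963 = (19397/148 + 952*(30 + 196 + 238)/9) + 259963 = (19397/148 + (952/9)*464) + 259963 = (19397/148 + 441728/9) + 259963 = 65550317/1332 + 259963 = 411821033/1332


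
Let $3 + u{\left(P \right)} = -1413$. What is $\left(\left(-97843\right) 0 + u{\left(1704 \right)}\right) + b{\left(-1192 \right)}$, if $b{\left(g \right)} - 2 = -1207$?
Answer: $-2621$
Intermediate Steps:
$b{\left(g \right)} = -1205$ ($b{\left(g \right)} = 2 - 1207 = -1205$)
$u{\left(P \right)} = -1416$ ($u{\left(P \right)} = -3 - 1413 = -1416$)
$\left(\left(-97843\right) 0 + u{\left(1704 \right)}\right) + b{\left(-1192 \right)} = \left(\left(-97843\right) 0 - 1416\right) - 1205 = \left(0 - 1416\right) - 1205 = -1416 - 1205 = -2621$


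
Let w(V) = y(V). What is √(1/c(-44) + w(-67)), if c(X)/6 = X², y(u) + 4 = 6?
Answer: √139398/264 ≈ 1.4142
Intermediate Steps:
y(u) = 2 (y(u) = -4 + 6 = 2)
c(X) = 6*X²
w(V) = 2
√(1/c(-44) + w(-67)) = √(1/(6*(-44)²) + 2) = √(1/(6*1936) + 2) = √(1/11616 + 2) = √(23233/11616) = √139398/264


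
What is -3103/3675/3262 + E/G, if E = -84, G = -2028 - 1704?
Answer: 82949917/3728221350 ≈ 0.022249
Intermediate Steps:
G = -3732
-3103/3675/3262 + E/G = -3103/3675/3262 - 84/(-3732) = -3103*1/3675*(1/3262) - 84*(-1/3732) = -3103/3675*1/3262 + 7/311 = -3103/11987850 + 7/311 = 82949917/3728221350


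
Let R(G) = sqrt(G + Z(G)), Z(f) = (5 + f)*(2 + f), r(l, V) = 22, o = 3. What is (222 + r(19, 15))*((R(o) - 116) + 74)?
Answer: -10248 + 244*sqrt(43) ≈ -8648.0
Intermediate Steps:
Z(f) = (2 + f)*(5 + f)
R(G) = sqrt(10 + G**2 + 8*G) (R(G) = sqrt(G + (10 + G**2 + 7*G)) = sqrt(10 + G**2 + 8*G))
(222 + r(19, 15))*((R(o) - 116) + 74) = (222 + 22)*((sqrt(10 + 3**2 + 8*3) - 116) + 74) = 244*((sqrt(10 + 9 + 24) - 116) + 74) = 244*((sqrt(43) - 116) + 74) = 244*((-116 + sqrt(43)) + 74) = 244*(-42 + sqrt(43)) = -10248 + 244*sqrt(43)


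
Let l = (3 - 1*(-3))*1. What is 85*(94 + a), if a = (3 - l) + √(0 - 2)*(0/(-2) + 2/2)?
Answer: 7735 + 85*I*√2 ≈ 7735.0 + 120.21*I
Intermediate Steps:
l = 6 (l = (3 + 3)*1 = 6*1 = 6)
a = -3 + I*√2 (a = (3 - 1*6) + √(0 - 2)*(0/(-2) + 2/2) = (3 - 6) + √(-2)*(0*(-½) + 2*(½)) = -3 + (I*√2)*(0 + 1) = -3 + (I*√2)*1 = -3 + I*√2 ≈ -3.0 + 1.4142*I)
85*(94 + a) = 85*(94 + (-3 + I*√2)) = 85*(91 + I*√2) = 7735 + 85*I*√2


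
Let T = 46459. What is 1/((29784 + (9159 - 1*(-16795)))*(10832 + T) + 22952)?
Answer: 1/3193308710 ≈ 3.1315e-10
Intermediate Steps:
1/((29784 + (9159 - 1*(-16795)))*(10832 + T) + 22952) = 1/((29784 + (9159 - 1*(-16795)))*(10832 + 46459) + 22952) = 1/((29784 + (9159 + 16795))*57291 + 22952) = 1/((29784 + 25954)*57291 + 22952) = 1/(55738*57291 + 22952) = 1/(3193285758 + 22952) = 1/3193308710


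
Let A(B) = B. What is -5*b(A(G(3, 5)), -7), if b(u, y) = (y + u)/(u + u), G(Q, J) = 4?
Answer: 15/8 ≈ 1.8750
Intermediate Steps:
b(u, y) = (u + y)/(2*u) (b(u, y) = (u + y)/((2*u)) = (u + y)*(1/(2*u)) = (u + y)/(2*u))
-5*b(A(G(3, 5)), -7) = -5*(4 - 7)/(2*4) = -5*(-3)/(2*4) = -5*(-3/8) = 15/8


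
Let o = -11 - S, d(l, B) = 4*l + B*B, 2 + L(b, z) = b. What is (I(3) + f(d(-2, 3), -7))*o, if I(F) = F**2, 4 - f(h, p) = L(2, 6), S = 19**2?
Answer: -4836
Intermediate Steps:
S = 361
L(b, z) = -2 + b
d(l, B) = B**2 + 4*l (d(l, B) = 4*l + B**2 = B**2 + 4*l)
o = -372 (o = -11 - 1*361 = -11 - 361 = -372)
f(h, p) = 4 (f(h, p) = 4 - (-2 + 2) = 4 - 1*0 = 4 + 0 = 4)
(I(3) + f(d(-2, 3), -7))*o = (3**2 + 4)*(-372) = (9 + 4)*(-372) = 13*(-372) = -4836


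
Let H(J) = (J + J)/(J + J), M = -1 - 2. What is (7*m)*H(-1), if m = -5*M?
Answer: 105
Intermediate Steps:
M = -3
m = 15 (m = -5*(-3) = 15)
H(J) = 1 (H(J) = (2*J)/((2*J)) = (2*J)*(1/(2*J)) = 1)
(7*m)*H(-1) = (7*15)*1 = 105*1 = 105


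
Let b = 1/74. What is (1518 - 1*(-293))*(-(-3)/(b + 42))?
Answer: 402042/3109 ≈ 129.32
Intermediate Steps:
b = 1/74 ≈ 0.013514
(1518 - 1*(-293))*(-(-3)/(b + 42)) = (1518 - 1*(-293))*(-(-3)/(1/74 + 42)) = (1518 + 293)*(-(-3)/3109/74) = 1811*(-(-3)*74/3109) = 1811*(-3*(-74/3109)) = 1811*(222/3109) = 402042/3109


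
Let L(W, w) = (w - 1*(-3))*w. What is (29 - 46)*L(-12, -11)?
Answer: -1496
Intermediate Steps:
L(W, w) = w*(3 + w) (L(W, w) = (w + 3)*w = (3 + w)*w = w*(3 + w))
(29 - 46)*L(-12, -11) = (29 - 46)*(-11*(3 - 11)) = -(-187)*(-8) = -17*88 = -1496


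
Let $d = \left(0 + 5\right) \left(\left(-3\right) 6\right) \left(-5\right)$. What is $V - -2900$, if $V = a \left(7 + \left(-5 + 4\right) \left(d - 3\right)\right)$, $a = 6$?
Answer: $260$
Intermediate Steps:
$d = 450$ ($d = 5 \left(-18\right) \left(-5\right) = \left(-90\right) \left(-5\right) = 450$)
$V = -2640$ ($V = 6 \left(7 + \left(-5 + 4\right) \left(450 - 3\right)\right) = 6 \left(7 - 447\right) = 6 \left(-440\right) = -2640$)
$V - -2900 = -2640 - -2900 = -2640 + 2900 = 260$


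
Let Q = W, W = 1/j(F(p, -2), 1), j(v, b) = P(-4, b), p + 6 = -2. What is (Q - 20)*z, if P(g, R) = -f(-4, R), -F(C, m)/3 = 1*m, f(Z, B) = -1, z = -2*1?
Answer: 38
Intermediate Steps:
p = -8 (p = -6 - 2 = -8)
z = -2
F(C, m) = -3*m
P(g, R) = 1 (P(g, R) = -1*(-1) = 1)
j(v, b) = 1
W = 1 (W = 1/1 = 1)
Q = 1
(Q - 20)*z = (1 - 20)*(-2) = -19*(-2) = 38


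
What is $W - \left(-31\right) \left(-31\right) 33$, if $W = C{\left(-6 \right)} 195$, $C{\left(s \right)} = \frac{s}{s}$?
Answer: $-31518$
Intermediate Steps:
$C{\left(s \right)} = 1$
$W = 195$ ($W = 1 \cdot 195 = 195$)
$W - \left(-31\right) \left(-31\right) 33 = 195 - \left(-31\right) \left(-31\right) 33 = 195 - 961 \cdot 33 = 195 - 31713 = -31518$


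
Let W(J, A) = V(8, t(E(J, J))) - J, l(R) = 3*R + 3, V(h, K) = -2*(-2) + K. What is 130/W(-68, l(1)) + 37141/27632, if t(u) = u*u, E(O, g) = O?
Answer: 22250787/16219984 ≈ 1.3718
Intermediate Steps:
t(u) = u**2
V(h, K) = 4 + K
l(R) = 3 + 3*R
W(J, A) = 4 + J**2 - J (W(J, A) = (4 + J**2) - J = 4 + J**2 - J)
130/W(-68, l(1)) + 37141/27632 = 130/(4 + (-68)**2 - 1*(-68)) + 37141/27632 = 130/(4 + 4624 + 68) + 37141*(1/27632) = 130/4696 + 37141/27632 = 130*(1/4696) + 37141/27632 = 65/2348 + 37141/27632 = 22250787/16219984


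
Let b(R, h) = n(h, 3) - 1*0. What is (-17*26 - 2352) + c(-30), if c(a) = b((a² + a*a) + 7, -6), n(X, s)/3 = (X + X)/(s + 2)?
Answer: -14006/5 ≈ -2801.2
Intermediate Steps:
n(X, s) = 6*X/(2 + s) (n(X, s) = 3*((X + X)/(s + 2)) = 3*((2*X)/(2 + s)) = 3*(2*X/(2 + s)) = 6*X/(2 + s))
b(R, h) = 6*h/5 (b(R, h) = 6*h/(2 + 3) - 1*0 = 6*h/5 + 0 = 6*h/5)
c(a) = -36/5 (c(a) = (6/5)*(-6) = -36/5)
(-17*26 - 2352) + c(-30) = (-17*26 - 2352) - 36/5 = (-442 - 2352) - 36/5 = -2794 - 36/5 = -14006/5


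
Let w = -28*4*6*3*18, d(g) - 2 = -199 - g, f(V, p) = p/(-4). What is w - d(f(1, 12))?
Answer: -36094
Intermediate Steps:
f(V, p) = -p/4 (f(V, p) = p*(-1/4) = -p/4)
d(g) = -197 - g (d(g) = 2 + (-199 - g) = -197 - g)
w = -36288 (w = -672*3*18 = -28*72*18 = -2016*18 = -36288)
w - d(f(1, 12)) = -36288 - (-197 - (-1)*12/4) = -36288 - (-197 - 1*(-3)) = -36288 - (-197 + 3) = -36288 - 1*(-194) = -36288 + 194 = -36094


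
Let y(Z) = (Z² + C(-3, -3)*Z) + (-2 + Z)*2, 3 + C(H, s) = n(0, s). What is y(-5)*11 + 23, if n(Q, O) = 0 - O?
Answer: 144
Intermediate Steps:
n(Q, O) = -O
C(H, s) = -3 - s
y(Z) = -4 + Z² + 2*Z (y(Z) = (Z² + (-3 - 1*(-3))*Z) + (-2 + Z)*2 = (Z² + (-3 + 3)*Z) + (-4 + 2*Z) = (Z² + 0*Z) + (-4 + 2*Z) = (Z² + 0) + (-4 + 2*Z) = Z² + (-4 + 2*Z) = -4 + Z² + 2*Z)
y(-5)*11 + 23 = (-4 + (-5)² + 2*(-5))*11 + 23 = (-4 + 25 - 10)*11 + 23 = 11*11 + 23 = 121 + 23 = 144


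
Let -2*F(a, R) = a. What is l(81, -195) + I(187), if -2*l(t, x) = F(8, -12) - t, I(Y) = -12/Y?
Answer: 15871/374 ≈ 42.436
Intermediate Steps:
F(a, R) = -a/2
l(t, x) = 2 + t/2 (l(t, x) = -(-½*8 - t)/2 = -(-4 - t)/2 = 2 + t/2)
l(81, -195) + I(187) = (2 + (½)*81) - 12/187 = (2 + 81/2) - 12*1/187 = 85/2 - 12/187 = 15871/374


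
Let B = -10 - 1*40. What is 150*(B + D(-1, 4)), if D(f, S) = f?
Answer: -7650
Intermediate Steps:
B = -50 (B = -10 - 40 = -50)
150*(B + D(-1, 4)) = 150*(-50 - 1) = 150*(-51) = -7650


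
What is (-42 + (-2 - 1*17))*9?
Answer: -549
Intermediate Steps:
(-42 + (-2 - 1*17))*9 = (-42 + (-2 - 17))*9 = (-42 - 19)*9 = -61*9 = -549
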